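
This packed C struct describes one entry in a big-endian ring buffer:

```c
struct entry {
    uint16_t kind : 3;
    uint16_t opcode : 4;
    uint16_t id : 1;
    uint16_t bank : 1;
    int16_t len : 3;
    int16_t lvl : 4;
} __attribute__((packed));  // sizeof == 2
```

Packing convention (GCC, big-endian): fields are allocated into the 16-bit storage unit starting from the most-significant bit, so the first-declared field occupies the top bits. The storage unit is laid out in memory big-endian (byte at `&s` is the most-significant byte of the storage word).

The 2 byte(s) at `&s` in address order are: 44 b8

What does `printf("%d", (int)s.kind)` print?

2

[0]=0x44 [1]=0xb8 (big-endian) → word 0x44b8
kind [13+:3] = (word>>13) & 0x7 = 2  ←
opcode [9+:4] = (word>>9) & 0xf = 2
id [8+:1] = (word>>8) & 0x1 = 0
bank [7+:1] = (word>>7) & 0x1 = 1
len [4+:3] = (word>>4) & 0x7 = 3
lvl [0+:4] = (word>>0) & 0xf = 8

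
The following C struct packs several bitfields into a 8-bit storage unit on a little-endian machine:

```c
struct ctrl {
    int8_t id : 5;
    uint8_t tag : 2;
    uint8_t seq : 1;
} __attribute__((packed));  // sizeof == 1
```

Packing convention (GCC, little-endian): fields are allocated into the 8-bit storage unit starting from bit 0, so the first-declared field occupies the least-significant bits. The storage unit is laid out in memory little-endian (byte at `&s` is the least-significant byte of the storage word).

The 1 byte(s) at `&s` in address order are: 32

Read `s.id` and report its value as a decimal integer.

[0]=0x32 (little-endian) → word 0x32
id:5 @ bit 0 → (0x32>>0)&0x1f = 0x12  ←
tag:2 @ bit 5 → (0x32>>5)&0x3 = 0x1
seq:1 @ bit 7 → (0x32>>7)&0x1 = 0x0
id signed 5b, MSB=1: 18 - 32 = -14

-14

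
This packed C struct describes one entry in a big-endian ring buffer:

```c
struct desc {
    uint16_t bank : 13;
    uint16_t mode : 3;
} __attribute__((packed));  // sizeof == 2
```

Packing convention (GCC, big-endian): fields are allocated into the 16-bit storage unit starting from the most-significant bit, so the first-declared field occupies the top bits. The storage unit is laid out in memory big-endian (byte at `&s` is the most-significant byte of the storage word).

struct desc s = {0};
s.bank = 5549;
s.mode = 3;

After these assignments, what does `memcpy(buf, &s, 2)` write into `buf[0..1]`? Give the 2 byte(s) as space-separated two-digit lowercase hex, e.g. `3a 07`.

ad 6b

bank (13b) val=5549 bits=0x15ad at bit 3: 0xad68
mode (3b) val=3 bits=0x3 at bit 0: 0xad6b
word = 0xad6b → big-endian bytes:
  [0]=0xad  [1]=0x6b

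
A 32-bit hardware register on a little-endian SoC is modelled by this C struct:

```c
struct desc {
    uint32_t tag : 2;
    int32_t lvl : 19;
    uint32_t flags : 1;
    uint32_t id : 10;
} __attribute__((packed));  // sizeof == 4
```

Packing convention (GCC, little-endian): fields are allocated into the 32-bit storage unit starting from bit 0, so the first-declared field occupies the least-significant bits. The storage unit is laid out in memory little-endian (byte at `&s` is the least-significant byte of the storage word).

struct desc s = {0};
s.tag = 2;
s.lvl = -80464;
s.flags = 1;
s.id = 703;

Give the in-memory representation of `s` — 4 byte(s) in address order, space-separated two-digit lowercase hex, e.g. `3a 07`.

c2 16 fb af

tag:2 = 2 → 0x2 << 0 → word 0x00000002
lvl:19 = -80464 → 0x6c5b0 << 2 → word 0x001b16c2
flags:1 = 1 → 0x1 << 21 → word 0x003b16c2
id:10 = 703 → 0x2bf << 22 → word 0xaffb16c2
word = 0xaffb16c2 → little-endian bytes:
  [0]=0xc2  [1]=0x16  [2]=0xfb  [3]=0xaf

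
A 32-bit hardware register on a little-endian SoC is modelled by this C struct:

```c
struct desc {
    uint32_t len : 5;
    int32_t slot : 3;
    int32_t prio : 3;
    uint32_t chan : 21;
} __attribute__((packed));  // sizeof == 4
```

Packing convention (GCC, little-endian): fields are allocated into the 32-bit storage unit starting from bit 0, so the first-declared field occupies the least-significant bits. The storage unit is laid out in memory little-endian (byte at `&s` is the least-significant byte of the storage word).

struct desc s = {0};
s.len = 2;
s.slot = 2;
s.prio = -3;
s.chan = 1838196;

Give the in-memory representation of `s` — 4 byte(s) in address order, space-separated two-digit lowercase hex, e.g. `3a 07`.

len:5 = 2 → 0x2 << 0 → word 0x00000002
slot:3 = 2 → 0x2 << 5 → word 0x00000042
prio:3 = -3 → 0x5 << 8 → word 0x00000542
chan:21 = 1838196 → 0x1c0c74 << 11 → word 0xe063a542
word = 0xe063a542 → little-endian bytes:
  [0]=0x42  [1]=0xa5  [2]=0x63  [3]=0xe0

42 a5 63 e0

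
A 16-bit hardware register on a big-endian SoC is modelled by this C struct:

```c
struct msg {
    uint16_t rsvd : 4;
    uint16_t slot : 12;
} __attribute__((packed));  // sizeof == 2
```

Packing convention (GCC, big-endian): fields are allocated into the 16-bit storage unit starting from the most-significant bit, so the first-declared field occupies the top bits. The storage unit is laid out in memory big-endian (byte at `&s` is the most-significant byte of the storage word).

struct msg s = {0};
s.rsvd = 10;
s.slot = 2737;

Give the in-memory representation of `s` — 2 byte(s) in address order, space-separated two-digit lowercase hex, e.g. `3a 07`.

aa b1

[12+:4] rsvd=10 & 0xf = 0xa; word=0xa000
[0+:12] slot=2737 & 0xfff = 0xab1; word=0xaab1
word = 0xaab1 → big-endian bytes:
  [0]=0xaa  [1]=0xb1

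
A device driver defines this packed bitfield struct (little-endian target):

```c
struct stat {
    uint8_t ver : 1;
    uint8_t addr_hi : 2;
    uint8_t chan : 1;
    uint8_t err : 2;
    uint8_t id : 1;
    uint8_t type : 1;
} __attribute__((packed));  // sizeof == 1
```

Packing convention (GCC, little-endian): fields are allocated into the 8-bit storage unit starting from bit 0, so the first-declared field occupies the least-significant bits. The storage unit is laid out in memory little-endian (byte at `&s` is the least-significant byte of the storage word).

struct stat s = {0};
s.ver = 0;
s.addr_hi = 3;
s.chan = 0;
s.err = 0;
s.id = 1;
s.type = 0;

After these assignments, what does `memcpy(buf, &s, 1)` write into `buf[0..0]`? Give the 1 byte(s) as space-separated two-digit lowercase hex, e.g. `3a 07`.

46

[0+:1] ver=0 & 0x1 = 0x0; word=0x00
[1+:2] addr_hi=3 & 0x3 = 0x3; word=0x06
[3+:1] chan=0 & 0x1 = 0x0; word=0x06
[4+:2] err=0 & 0x3 = 0x0; word=0x06
[6+:1] id=1 & 0x1 = 0x1; word=0x46
[7+:1] type=0 & 0x1 = 0x0; word=0x46
word = 0x46 → little-endian bytes:
  [0]=0x46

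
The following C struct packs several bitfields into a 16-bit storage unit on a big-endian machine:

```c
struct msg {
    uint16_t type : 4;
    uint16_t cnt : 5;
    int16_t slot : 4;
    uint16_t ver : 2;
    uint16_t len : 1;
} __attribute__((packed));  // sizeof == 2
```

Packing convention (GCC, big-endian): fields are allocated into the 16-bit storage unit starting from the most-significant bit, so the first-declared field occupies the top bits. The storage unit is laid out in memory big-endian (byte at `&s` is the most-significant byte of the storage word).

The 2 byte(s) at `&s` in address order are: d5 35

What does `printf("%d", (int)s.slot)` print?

[0]=0xd5 [1]=0x35 (big-endian) → word 0xd535
type:4 @ bit 12 → (0xd535>>12)&0xf = 0xd
cnt:5 @ bit 7 → (0xd535>>7)&0x1f = 0xa
slot:4 @ bit 3 → (0xd535>>3)&0xf = 0x6  ←
ver:2 @ bit 1 → (0xd535>>1)&0x3 = 0x2
len:1 @ bit 0 → (0xd535>>0)&0x1 = 0x1
slot signed 4b, MSB=0: value = 6

6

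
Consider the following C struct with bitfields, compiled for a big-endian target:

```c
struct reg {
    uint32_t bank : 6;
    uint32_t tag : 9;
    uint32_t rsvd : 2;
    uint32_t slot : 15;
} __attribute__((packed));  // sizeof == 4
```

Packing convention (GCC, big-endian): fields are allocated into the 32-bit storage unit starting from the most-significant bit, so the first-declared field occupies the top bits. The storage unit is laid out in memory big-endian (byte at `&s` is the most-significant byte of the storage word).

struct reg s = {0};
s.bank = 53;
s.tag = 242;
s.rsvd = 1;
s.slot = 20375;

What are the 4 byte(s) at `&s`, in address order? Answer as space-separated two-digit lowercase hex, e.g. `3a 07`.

d5 e4 cf 97

bank:6 = 53 → 0x35 << 26 → word 0xd4000000
tag:9 = 242 → 0xf2 << 17 → word 0xd5e40000
rsvd:2 = 1 → 0x1 << 15 → word 0xd5e48000
slot:15 = 20375 → 0x4f97 << 0 → word 0xd5e4cf97
word = 0xd5e4cf97 → big-endian bytes:
  [0]=0xd5  [1]=0xe4  [2]=0xcf  [3]=0x97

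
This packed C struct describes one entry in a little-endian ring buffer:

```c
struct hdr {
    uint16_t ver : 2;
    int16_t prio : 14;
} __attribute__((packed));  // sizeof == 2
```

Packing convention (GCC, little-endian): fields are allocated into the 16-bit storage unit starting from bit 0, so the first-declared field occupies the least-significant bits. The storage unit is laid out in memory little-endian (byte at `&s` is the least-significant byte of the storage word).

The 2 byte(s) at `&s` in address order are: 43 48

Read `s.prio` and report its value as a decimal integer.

4624

[0]=0x43 [1]=0x48 (little-endian) → word 0x4843
ver:2 @ bit 0 → (0x4843>>0)&0x3 = 0x3
prio:14 @ bit 2 → (0x4843>>2)&0x3fff = 0x1210  ←
prio signed 14b, MSB=0: value = 4624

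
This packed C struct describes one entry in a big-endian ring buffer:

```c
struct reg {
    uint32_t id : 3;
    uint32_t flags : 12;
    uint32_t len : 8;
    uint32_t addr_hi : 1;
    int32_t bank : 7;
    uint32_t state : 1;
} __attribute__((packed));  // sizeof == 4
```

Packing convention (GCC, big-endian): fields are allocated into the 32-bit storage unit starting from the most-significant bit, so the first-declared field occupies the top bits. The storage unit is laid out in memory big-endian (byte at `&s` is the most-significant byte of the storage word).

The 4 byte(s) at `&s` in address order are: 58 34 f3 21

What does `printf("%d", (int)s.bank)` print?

16

[0]=0x58 [1]=0x34 [2]=0xf3 [3]=0x21 (big-endian) → word 0x5834f321
id:3 @ bit 29 → (0x5834f321>>29)&0x7 = 0x2
flags:12 @ bit 17 → (0x5834f321>>17)&0xfff = 0xc1a
len:8 @ bit 9 → (0x5834f321>>9)&0xff = 0x79
addr_hi:1 @ bit 8 → (0x5834f321>>8)&0x1 = 0x1
bank:7 @ bit 1 → (0x5834f321>>1)&0x7f = 0x10  ←
state:1 @ bit 0 → (0x5834f321>>0)&0x1 = 0x1
bank signed 7b, MSB=0: value = 16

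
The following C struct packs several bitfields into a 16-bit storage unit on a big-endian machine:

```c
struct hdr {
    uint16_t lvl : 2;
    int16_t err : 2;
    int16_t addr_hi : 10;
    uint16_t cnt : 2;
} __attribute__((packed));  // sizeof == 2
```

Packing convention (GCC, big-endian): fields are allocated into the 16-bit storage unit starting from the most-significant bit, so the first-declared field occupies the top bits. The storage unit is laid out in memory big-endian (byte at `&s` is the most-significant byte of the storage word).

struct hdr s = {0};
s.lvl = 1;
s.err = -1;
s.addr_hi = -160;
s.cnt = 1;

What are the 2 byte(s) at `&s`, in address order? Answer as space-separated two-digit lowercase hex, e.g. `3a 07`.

lvl (2b) val=1 bits=0x1 at bit 14: 0x4000
err (2b) val=-1 bits=0x3 at bit 12: 0x7000
addr_hi (10b) val=-160 bits=0x360 at bit 2: 0x7d80
cnt (2b) val=1 bits=0x1 at bit 0: 0x7d81
word = 0x7d81 → big-endian bytes:
  [0]=0x7d  [1]=0x81

7d 81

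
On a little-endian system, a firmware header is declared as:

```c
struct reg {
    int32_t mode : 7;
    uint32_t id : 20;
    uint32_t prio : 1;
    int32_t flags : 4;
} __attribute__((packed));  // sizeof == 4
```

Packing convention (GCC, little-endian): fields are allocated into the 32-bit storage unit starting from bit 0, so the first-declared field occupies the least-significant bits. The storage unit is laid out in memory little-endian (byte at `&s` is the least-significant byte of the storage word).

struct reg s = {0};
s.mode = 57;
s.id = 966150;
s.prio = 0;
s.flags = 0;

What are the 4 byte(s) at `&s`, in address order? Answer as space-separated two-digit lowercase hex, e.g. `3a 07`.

39 03 5f 07

mode:7 = 57 → 0x39 << 0 → word 0x00000039
id:20 = 966150 → 0xebe06 << 7 → word 0x075f0339
prio:1 = 0 → 0x0 << 27 → word 0x075f0339
flags:4 = 0 → 0x0 << 28 → word 0x075f0339
word = 0x075f0339 → little-endian bytes:
  [0]=0x39  [1]=0x03  [2]=0x5f  [3]=0x07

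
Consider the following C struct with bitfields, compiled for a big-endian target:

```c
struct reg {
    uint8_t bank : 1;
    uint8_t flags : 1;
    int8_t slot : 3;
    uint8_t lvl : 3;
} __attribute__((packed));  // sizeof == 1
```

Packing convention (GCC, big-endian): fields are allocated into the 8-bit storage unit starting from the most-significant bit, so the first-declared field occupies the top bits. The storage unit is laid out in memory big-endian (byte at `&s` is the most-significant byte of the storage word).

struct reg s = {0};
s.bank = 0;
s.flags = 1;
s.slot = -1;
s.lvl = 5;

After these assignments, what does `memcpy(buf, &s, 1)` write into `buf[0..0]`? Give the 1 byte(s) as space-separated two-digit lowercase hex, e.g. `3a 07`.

7d

bank:1 = 0 → 0x0 << 7 → word 0x00
flags:1 = 1 → 0x1 << 6 → word 0x40
slot:3 = -1 → 0x7 << 3 → word 0x78
lvl:3 = 5 → 0x5 << 0 → word 0x7d
word = 0x7d → big-endian bytes:
  [0]=0x7d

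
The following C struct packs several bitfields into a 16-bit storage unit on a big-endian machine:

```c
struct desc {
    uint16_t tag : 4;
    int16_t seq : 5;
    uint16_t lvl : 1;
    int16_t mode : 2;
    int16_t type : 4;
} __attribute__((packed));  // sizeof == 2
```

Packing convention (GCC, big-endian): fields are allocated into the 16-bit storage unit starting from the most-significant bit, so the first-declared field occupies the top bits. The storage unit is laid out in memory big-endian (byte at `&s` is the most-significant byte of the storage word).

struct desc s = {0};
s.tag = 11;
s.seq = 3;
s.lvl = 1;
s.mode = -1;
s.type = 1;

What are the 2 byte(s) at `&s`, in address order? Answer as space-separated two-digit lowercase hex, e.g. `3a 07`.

b1 f1

[12+:4] tag=11 & 0xf = 0xb; word=0xb000
[7+:5] seq=3 & 0x1f = 0x3; word=0xb180
[6+:1] lvl=1 & 0x1 = 0x1; word=0xb1c0
[4+:2] mode=-1 & 0x3 = 0x3; word=0xb1f0
[0+:4] type=1 & 0xf = 0x1; word=0xb1f1
word = 0xb1f1 → big-endian bytes:
  [0]=0xb1  [1]=0xf1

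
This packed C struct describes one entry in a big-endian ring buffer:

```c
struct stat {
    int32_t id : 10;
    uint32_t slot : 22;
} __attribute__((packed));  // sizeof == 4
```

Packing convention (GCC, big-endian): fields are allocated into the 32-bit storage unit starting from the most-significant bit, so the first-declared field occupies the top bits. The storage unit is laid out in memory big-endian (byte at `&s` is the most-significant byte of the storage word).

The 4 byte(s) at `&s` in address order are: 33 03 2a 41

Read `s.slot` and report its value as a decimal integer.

[0]=0x33 [1]=0x03 [2]=0x2a [3]=0x41 (big-endian) → word 0x33032a41
id:10 @ bit 22 → (0x33032a41>>22)&0x3ff = 0xcc
slot:22 @ bit 0 → (0x33032a41>>0)&0x3fffff = 0x32a41  ←

207425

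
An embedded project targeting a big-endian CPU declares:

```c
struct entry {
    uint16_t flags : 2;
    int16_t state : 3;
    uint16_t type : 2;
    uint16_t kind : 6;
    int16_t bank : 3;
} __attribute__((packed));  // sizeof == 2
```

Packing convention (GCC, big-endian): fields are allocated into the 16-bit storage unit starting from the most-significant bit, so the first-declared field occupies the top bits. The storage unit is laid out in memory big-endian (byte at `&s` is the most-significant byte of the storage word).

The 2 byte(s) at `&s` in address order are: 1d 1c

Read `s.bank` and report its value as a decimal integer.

[0]=0x1d [1]=0x1c (big-endian) → word 0x1d1c
flags:2 @ bit 14 → (0x1d1c>>14)&0x3 = 0x0
state:3 @ bit 11 → (0x1d1c>>11)&0x7 = 0x3
type:2 @ bit 9 → (0x1d1c>>9)&0x3 = 0x2
kind:6 @ bit 3 → (0x1d1c>>3)&0x3f = 0x23
bank:3 @ bit 0 → (0x1d1c>>0)&0x7 = 0x4  ←
bank signed 3b, MSB=1: 4 - 8 = -4

-4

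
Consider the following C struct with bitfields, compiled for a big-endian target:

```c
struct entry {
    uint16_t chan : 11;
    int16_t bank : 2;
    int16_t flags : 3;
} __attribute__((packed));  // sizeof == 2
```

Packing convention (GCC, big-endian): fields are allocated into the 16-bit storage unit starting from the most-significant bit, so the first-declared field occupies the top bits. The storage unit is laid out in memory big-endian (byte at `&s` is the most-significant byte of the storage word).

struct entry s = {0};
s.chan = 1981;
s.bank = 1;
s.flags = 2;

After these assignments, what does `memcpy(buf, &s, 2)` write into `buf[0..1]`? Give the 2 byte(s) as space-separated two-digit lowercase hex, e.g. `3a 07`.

[5+:11] chan=1981 & 0x7ff = 0x7bd; word=0xf7a0
[3+:2] bank=1 & 0x3 = 0x1; word=0xf7a8
[0+:3] flags=2 & 0x7 = 0x2; word=0xf7aa
word = 0xf7aa → big-endian bytes:
  [0]=0xf7  [1]=0xaa

f7 aa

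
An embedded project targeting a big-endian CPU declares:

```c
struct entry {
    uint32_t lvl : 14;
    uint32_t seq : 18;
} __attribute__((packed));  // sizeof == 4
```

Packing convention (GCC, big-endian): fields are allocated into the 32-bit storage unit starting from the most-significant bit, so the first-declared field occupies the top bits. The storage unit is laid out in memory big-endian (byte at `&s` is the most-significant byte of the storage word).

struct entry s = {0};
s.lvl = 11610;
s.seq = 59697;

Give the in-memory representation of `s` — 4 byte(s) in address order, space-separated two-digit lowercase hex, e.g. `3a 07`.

lvl:14 = 11610 → 0x2d5a << 18 → word 0xb5680000
seq:18 = 59697 → 0xe931 << 0 → word 0xb568e931
word = 0xb568e931 → big-endian bytes:
  [0]=0xb5  [1]=0x68  [2]=0xe9  [3]=0x31

b5 68 e9 31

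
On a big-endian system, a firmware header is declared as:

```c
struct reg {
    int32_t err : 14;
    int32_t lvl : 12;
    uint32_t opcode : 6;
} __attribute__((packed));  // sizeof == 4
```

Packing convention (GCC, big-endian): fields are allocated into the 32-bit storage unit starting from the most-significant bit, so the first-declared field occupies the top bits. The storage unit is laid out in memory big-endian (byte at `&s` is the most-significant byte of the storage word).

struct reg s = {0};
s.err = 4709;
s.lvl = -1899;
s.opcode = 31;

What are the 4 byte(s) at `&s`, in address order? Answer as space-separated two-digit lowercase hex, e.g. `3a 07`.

[18+:14] err=4709 & 0x3fff = 0x1265; word=0x49940000
[6+:12] lvl=-1899 & 0xfff = 0x895; word=0x49962540
[0+:6] opcode=31 & 0x3f = 0x1f; word=0x4996255f
word = 0x4996255f → big-endian bytes:
  [0]=0x49  [1]=0x96  [2]=0x25  [3]=0x5f

49 96 25 5f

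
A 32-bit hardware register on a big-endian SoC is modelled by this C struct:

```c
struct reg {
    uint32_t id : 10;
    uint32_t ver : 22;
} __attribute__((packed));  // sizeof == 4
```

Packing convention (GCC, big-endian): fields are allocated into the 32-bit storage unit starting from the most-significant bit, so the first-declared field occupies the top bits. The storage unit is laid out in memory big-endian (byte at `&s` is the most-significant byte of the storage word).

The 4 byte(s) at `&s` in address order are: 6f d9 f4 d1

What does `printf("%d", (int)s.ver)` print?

[0]=0x6f [1]=0xd9 [2]=0xf4 [3]=0xd1 (big-endian) → word 0x6fd9f4d1
id [22+:10] = (word>>22) & 0x3ff = 447
ver [0+:22] = (word>>0) & 0x3fffff = 1701073  ←

1701073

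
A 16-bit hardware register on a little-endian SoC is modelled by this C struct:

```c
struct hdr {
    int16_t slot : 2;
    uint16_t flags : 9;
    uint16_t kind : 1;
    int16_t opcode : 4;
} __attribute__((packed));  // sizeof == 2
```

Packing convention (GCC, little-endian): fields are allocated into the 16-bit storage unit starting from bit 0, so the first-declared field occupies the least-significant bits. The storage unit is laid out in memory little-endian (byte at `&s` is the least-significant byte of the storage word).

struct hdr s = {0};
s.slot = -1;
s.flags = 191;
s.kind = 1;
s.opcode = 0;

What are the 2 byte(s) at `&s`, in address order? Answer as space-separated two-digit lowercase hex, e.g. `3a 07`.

[0+:2] slot=-1 & 0x3 = 0x3; word=0x0003
[2+:9] flags=191 & 0x1ff = 0xbf; word=0x02ff
[11+:1] kind=1 & 0x1 = 0x1; word=0x0aff
[12+:4] opcode=0 & 0xf = 0x0; word=0x0aff
word = 0x0aff → little-endian bytes:
  [0]=0xff  [1]=0x0a

ff 0a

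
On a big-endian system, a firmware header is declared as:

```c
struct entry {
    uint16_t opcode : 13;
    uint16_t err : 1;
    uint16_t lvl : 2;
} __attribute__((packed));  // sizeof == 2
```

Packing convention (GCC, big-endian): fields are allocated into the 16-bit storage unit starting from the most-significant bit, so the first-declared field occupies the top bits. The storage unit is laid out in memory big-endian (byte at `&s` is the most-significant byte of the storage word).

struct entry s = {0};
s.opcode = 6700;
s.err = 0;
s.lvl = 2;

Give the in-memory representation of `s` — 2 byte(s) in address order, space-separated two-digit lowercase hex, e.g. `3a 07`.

opcode (13b) val=6700 bits=0x1a2c at bit 3: 0xd160
err (1b) val=0 bits=0x0 at bit 2: 0xd160
lvl (2b) val=2 bits=0x2 at bit 0: 0xd162
word = 0xd162 → big-endian bytes:
  [0]=0xd1  [1]=0x62

d1 62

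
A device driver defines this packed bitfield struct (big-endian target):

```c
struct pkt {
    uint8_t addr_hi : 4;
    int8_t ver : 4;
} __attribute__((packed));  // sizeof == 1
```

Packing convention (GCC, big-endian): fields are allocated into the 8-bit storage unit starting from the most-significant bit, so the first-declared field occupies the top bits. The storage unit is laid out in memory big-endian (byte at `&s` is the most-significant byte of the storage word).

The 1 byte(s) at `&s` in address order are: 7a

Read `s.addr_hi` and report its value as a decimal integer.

[0]=0x7a (big-endian) → word 0x7a
addr_hi [4+:4] = (word>>4) & 0xf = 7  ←
ver [0+:4] = (word>>0) & 0xf = 10

7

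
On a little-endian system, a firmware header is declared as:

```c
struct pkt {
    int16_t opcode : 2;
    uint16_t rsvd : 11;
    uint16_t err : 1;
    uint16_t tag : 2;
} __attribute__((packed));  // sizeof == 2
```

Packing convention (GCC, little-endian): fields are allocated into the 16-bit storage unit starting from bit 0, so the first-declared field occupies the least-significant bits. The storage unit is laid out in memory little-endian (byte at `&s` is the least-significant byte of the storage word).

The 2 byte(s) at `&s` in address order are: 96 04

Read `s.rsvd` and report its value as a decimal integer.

293

[0]=0x96 [1]=0x04 (little-endian) → word 0x0496
opcode [0+:2] = (word>>0) & 0x3 = 2
rsvd [2+:11] = (word>>2) & 0x7ff = 293  ←
err [13+:1] = (word>>13) & 0x1 = 0
tag [14+:2] = (word>>14) & 0x3 = 0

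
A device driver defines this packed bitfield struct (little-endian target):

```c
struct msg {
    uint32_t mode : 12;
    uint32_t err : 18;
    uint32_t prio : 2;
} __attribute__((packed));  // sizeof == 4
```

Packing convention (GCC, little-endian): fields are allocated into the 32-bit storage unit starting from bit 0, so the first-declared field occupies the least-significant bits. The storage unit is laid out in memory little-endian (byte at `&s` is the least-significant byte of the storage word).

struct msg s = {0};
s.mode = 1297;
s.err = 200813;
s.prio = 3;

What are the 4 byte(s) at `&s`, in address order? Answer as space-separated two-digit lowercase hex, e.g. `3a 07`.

11 d5 06 f1

mode:12 = 1297 → 0x511 << 0 → word 0x00000511
err:18 = 200813 → 0x3106d << 12 → word 0x3106d511
prio:2 = 3 → 0x3 << 30 → word 0xf106d511
word = 0xf106d511 → little-endian bytes:
  [0]=0x11  [1]=0xd5  [2]=0x06  [3]=0xf1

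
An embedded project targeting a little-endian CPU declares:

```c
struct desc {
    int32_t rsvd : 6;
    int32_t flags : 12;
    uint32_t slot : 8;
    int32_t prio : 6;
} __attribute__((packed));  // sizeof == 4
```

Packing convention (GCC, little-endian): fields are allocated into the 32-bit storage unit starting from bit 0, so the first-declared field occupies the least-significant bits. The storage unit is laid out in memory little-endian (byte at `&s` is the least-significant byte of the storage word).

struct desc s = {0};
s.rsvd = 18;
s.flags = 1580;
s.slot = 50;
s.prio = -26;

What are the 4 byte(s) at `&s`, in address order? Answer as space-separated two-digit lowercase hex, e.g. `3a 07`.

12 8b c9 98

rsvd (6b) val=18 bits=0x12 at bit 0: 0x00000012
flags (12b) val=1580 bits=0x62c at bit 6: 0x00018b12
slot (8b) val=50 bits=0x32 at bit 18: 0x00c98b12
prio (6b) val=-26 bits=0x26 at bit 26: 0x98c98b12
word = 0x98c98b12 → little-endian bytes:
  [0]=0x12  [1]=0x8b  [2]=0xc9  [3]=0x98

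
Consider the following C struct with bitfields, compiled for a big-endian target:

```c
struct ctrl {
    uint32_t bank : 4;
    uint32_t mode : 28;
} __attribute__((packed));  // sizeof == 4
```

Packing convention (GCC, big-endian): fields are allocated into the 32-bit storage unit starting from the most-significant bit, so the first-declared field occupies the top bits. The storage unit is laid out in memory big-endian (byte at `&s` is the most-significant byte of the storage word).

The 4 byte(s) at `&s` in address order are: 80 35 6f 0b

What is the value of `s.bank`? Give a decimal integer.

8

[0]=0x80 [1]=0x35 [2]=0x6f [3]=0x0b (big-endian) → word 0x80356f0b
bank [28+:4] = (word>>28) & 0xf = 8  ←
mode [0+:28] = (word>>0) & 0xfffffff = 3501835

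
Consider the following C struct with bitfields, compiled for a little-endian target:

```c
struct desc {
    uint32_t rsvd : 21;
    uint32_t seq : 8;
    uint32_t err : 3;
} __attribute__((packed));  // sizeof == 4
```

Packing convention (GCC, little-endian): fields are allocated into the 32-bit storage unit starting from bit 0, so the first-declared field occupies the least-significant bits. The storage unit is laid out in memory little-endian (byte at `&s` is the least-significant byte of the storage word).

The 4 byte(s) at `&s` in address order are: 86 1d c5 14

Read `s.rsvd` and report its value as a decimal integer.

[0]=0x86 [1]=0x1d [2]=0xc5 [3]=0x14 (little-endian) → word 0x14c51d86
rsvd:21 @ bit 0 → (0x14c51d86>>0)&0x1fffff = 0x51d86  ←
seq:8 @ bit 21 → (0x14c51d86>>21)&0xff = 0xa6
err:3 @ bit 29 → (0x14c51d86>>29)&0x7 = 0x0

335238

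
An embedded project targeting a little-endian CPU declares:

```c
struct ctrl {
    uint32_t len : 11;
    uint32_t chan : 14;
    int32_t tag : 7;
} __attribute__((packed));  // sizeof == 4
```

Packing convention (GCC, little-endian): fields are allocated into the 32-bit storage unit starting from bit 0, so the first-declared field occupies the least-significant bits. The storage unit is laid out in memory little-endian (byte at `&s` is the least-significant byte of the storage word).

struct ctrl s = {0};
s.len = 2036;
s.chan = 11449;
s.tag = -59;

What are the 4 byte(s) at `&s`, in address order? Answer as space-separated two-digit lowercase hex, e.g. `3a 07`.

f4 cf 65 8b

len:11 = 2036 → 0x7f4 << 0 → word 0x000007f4
chan:14 = 11449 → 0x2cb9 << 11 → word 0x0165cff4
tag:7 = -59 → 0x45 << 25 → word 0x8b65cff4
word = 0x8b65cff4 → little-endian bytes:
  [0]=0xf4  [1]=0xcf  [2]=0x65  [3]=0x8b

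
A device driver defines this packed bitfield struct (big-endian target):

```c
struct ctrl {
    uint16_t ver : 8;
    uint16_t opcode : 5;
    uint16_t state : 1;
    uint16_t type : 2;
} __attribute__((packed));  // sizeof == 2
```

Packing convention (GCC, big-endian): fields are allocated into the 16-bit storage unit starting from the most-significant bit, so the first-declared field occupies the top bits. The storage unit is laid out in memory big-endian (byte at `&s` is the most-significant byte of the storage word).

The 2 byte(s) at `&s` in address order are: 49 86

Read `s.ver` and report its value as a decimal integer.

73

[0]=0x49 [1]=0x86 (big-endian) → word 0x4986
ver [8+:8] = (word>>8) & 0xff = 73  ←
opcode [3+:5] = (word>>3) & 0x1f = 16
state [2+:1] = (word>>2) & 0x1 = 1
type [0+:2] = (word>>0) & 0x3 = 2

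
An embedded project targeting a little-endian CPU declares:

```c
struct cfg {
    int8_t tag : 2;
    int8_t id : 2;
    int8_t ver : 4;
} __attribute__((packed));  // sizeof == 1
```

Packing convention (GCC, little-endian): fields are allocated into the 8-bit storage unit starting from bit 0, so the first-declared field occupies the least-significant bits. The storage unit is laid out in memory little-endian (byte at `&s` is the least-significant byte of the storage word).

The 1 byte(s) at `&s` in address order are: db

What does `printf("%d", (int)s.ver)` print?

[0]=0xdb (little-endian) → word 0xdb
tag:2 @ bit 0 → (0xdb>>0)&0x3 = 0x3
id:2 @ bit 2 → (0xdb>>2)&0x3 = 0x2
ver:4 @ bit 4 → (0xdb>>4)&0xf = 0xd  ←
ver signed 4b, MSB=1: 13 - 16 = -3

-3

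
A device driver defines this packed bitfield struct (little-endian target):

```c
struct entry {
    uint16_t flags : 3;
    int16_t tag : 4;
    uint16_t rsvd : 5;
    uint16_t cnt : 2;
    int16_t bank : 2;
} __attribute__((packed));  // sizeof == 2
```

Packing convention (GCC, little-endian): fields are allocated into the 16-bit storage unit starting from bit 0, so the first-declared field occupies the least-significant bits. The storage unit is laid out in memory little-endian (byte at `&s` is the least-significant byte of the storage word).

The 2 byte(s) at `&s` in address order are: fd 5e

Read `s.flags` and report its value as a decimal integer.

5

[0]=0xfd [1]=0x5e (little-endian) → word 0x5efd
flags [0+:3] = (word>>0) & 0x7 = 5  ←
tag [3+:4] = (word>>3) & 0xf = 15
rsvd [7+:5] = (word>>7) & 0x1f = 29
cnt [12+:2] = (word>>12) & 0x3 = 1
bank [14+:2] = (word>>14) & 0x3 = 1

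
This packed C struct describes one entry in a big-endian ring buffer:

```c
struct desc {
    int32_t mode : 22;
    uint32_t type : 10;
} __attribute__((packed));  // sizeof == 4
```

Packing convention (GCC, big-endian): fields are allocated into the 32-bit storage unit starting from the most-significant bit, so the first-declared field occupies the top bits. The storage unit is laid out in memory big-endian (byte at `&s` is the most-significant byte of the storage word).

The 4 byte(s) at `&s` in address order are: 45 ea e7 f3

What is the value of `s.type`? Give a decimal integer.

[0]=0x45 [1]=0xea [2]=0xe7 [3]=0xf3 (big-endian) → word 0x45eae7f3
mode [10+:22] = (word>>10) & 0x3fffff = 1145529
type [0+:10] = (word>>0) & 0x3ff = 1011  ←

1011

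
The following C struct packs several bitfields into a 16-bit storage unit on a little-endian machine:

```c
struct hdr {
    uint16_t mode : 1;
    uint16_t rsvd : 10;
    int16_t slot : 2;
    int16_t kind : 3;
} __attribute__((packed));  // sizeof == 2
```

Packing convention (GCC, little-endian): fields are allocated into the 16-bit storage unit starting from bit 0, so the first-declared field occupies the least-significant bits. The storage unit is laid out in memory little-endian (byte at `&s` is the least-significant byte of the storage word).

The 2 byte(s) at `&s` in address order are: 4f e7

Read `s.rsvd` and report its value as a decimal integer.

[0]=0x4f [1]=0xe7 (little-endian) → word 0xe74f
mode:1 @ bit 0 → (0xe74f>>0)&0x1 = 0x1
rsvd:10 @ bit 1 → (0xe74f>>1)&0x3ff = 0x3a7  ←
slot:2 @ bit 11 → (0xe74f>>11)&0x3 = 0x0
kind:3 @ bit 13 → (0xe74f>>13)&0x7 = 0x7

935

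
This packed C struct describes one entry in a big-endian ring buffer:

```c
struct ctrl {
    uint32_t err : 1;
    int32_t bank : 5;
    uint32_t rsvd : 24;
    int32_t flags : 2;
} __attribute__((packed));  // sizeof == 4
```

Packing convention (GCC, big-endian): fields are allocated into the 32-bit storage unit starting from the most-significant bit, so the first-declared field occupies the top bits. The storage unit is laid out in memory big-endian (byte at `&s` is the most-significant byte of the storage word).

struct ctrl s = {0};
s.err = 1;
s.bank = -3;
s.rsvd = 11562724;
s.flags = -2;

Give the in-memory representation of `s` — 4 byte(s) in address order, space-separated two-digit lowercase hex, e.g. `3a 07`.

f6 c1 bb 92

[31+:1] err=1 & 0x1 = 0x1; word=0x80000000
[26+:5] bank=-3 & 0x1f = 0x1d; word=0xf4000000
[2+:24] rsvd=11562724 & 0xffffff = 0xb06ee4; word=0xf6c1bb90
[0+:2] flags=-2 & 0x3 = 0x2; word=0xf6c1bb92
word = 0xf6c1bb92 → big-endian bytes:
  [0]=0xf6  [1]=0xc1  [2]=0xbb  [3]=0x92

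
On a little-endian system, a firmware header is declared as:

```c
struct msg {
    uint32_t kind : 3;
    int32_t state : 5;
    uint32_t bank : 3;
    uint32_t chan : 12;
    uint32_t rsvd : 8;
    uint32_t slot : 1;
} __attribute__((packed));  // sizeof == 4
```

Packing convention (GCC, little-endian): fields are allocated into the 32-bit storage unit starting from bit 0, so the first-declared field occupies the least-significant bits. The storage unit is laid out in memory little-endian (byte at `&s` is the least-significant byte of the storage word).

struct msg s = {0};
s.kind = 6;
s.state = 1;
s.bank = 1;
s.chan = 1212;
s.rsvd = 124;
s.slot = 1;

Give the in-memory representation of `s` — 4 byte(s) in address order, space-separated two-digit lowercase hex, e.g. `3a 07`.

0e e1 25 be

kind:3 = 6 → 0x6 << 0 → word 0x00000006
state:5 = 1 → 0x1 << 3 → word 0x0000000e
bank:3 = 1 → 0x1 << 8 → word 0x0000010e
chan:12 = 1212 → 0x4bc << 11 → word 0x0025e10e
rsvd:8 = 124 → 0x7c << 23 → word 0x3e25e10e
slot:1 = 1 → 0x1 << 31 → word 0xbe25e10e
word = 0xbe25e10e → little-endian bytes:
  [0]=0x0e  [1]=0xe1  [2]=0x25  [3]=0xbe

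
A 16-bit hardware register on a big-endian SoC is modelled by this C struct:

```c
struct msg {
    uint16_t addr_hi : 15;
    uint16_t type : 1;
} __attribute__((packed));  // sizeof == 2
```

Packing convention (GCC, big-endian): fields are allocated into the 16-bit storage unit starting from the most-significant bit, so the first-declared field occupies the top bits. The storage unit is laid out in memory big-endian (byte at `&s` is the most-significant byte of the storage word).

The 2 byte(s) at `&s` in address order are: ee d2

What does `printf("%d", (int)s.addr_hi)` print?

30569

[0]=0xee [1]=0xd2 (big-endian) → word 0xeed2
addr_hi [1+:15] = (word>>1) & 0x7fff = 30569  ←
type [0+:1] = (word>>0) & 0x1 = 0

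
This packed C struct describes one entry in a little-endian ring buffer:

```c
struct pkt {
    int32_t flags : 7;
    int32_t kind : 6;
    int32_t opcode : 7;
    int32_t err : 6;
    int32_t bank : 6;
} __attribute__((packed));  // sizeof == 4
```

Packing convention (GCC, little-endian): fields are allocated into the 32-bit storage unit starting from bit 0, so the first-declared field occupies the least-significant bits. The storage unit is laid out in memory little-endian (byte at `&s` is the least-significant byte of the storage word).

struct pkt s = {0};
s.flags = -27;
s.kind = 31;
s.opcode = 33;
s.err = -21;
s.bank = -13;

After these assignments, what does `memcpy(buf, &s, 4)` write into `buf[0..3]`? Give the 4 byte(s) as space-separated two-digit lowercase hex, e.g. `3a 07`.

flags (7b) val=-27 bits=0x65 at bit 0: 0x00000065
kind (6b) val=31 bits=0x1f at bit 7: 0x00000fe5
opcode (7b) val=33 bits=0x21 at bit 13: 0x00042fe5
err (6b) val=-21 bits=0x2b at bit 20: 0x02b42fe5
bank (6b) val=-13 bits=0x33 at bit 26: 0xceb42fe5
word = 0xceb42fe5 → little-endian bytes:
  [0]=0xe5  [1]=0x2f  [2]=0xb4  [3]=0xce

e5 2f b4 ce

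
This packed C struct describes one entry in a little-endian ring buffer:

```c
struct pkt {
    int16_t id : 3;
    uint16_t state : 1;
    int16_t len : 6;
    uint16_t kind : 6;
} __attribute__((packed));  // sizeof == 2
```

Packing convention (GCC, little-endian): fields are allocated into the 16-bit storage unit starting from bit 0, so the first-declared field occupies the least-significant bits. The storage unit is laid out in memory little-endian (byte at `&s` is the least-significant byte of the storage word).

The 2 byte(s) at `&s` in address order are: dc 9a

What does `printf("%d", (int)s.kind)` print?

[0]=0xdc [1]=0x9a (little-endian) → word 0x9adc
id [0+:3] = (word>>0) & 0x7 = 4
state [3+:1] = (word>>3) & 0x1 = 1
len [4+:6] = (word>>4) & 0x3f = 45
kind [10+:6] = (word>>10) & 0x3f = 38  ←

38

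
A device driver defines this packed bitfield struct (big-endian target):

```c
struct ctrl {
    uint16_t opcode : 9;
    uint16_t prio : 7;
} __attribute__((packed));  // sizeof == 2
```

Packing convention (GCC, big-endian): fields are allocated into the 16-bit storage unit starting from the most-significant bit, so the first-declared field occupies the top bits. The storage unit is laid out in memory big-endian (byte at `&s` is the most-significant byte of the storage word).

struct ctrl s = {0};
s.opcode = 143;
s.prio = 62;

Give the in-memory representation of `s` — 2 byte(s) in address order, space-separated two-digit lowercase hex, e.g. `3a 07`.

47 be

opcode (9b) val=143 bits=0x8f at bit 7: 0x4780
prio (7b) val=62 bits=0x3e at bit 0: 0x47be
word = 0x47be → big-endian bytes:
  [0]=0x47  [1]=0xbe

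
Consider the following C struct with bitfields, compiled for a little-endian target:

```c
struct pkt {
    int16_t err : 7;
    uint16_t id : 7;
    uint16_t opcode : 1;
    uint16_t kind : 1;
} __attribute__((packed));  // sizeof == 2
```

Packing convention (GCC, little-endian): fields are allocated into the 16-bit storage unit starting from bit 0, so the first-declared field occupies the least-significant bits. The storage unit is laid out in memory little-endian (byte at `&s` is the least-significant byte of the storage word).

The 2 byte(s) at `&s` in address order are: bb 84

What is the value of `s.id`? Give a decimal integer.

9

[0]=0xbb [1]=0x84 (little-endian) → word 0x84bb
err:7 @ bit 0 → (0x84bb>>0)&0x7f = 0x3b
id:7 @ bit 7 → (0x84bb>>7)&0x7f = 0x9  ←
opcode:1 @ bit 14 → (0x84bb>>14)&0x1 = 0x0
kind:1 @ bit 15 → (0x84bb>>15)&0x1 = 0x1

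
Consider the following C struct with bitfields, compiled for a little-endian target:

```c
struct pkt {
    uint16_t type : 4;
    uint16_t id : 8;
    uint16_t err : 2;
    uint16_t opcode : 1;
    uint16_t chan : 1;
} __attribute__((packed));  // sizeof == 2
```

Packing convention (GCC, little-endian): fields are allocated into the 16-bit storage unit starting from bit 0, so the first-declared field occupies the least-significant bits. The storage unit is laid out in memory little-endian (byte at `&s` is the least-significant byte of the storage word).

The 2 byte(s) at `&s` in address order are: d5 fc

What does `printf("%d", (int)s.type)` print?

5

[0]=0xd5 [1]=0xfc (little-endian) → word 0xfcd5
type:4 @ bit 0 → (0xfcd5>>0)&0xf = 0x5  ←
id:8 @ bit 4 → (0xfcd5>>4)&0xff = 0xcd
err:2 @ bit 12 → (0xfcd5>>12)&0x3 = 0x3
opcode:1 @ bit 14 → (0xfcd5>>14)&0x1 = 0x1
chan:1 @ bit 15 → (0xfcd5>>15)&0x1 = 0x1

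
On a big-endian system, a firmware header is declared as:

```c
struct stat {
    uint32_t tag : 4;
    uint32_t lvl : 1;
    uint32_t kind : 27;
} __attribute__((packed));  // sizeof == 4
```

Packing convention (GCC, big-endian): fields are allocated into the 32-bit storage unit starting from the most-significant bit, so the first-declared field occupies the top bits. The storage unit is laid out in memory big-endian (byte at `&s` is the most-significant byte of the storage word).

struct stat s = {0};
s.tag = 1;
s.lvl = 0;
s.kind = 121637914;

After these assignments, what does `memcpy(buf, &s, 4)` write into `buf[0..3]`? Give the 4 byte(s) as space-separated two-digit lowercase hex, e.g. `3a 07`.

17 40 0c 1a

tag:4 = 1 → 0x1 << 28 → word 0x10000000
lvl:1 = 0 → 0x0 << 27 → word 0x10000000
kind:27 = 121637914 → 0x7400c1a << 0 → word 0x17400c1a
word = 0x17400c1a → big-endian bytes:
  [0]=0x17  [1]=0x40  [2]=0x0c  [3]=0x1a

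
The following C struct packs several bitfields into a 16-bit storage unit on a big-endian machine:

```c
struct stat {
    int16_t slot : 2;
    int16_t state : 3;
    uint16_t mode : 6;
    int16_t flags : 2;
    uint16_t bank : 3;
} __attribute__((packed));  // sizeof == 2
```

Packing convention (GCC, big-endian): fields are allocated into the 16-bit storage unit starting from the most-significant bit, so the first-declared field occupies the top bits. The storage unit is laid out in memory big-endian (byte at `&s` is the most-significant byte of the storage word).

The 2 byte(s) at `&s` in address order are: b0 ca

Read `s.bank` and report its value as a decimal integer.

[0]=0xb0 [1]=0xca (big-endian) → word 0xb0ca
slot [14+:2] = (word>>14) & 0x3 = 2
state [11+:3] = (word>>11) & 0x7 = 6
mode [5+:6] = (word>>5) & 0x3f = 6
flags [3+:2] = (word>>3) & 0x3 = 1
bank [0+:3] = (word>>0) & 0x7 = 2  ←

2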